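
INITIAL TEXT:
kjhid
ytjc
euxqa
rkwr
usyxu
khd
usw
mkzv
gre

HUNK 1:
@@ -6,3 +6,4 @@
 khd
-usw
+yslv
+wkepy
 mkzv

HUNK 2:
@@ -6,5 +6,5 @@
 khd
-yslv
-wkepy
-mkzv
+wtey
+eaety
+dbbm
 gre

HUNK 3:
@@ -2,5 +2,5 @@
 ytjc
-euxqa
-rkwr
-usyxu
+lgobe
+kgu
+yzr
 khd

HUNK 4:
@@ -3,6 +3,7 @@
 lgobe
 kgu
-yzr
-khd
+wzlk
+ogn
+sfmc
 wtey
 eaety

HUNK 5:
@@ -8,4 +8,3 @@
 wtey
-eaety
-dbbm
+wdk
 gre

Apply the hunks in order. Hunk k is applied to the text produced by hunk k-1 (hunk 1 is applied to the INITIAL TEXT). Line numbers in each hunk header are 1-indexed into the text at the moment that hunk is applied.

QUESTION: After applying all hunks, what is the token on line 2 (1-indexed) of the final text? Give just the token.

Hunk 1: at line 6 remove [usw] add [yslv,wkepy] -> 10 lines: kjhid ytjc euxqa rkwr usyxu khd yslv wkepy mkzv gre
Hunk 2: at line 6 remove [yslv,wkepy,mkzv] add [wtey,eaety,dbbm] -> 10 lines: kjhid ytjc euxqa rkwr usyxu khd wtey eaety dbbm gre
Hunk 3: at line 2 remove [euxqa,rkwr,usyxu] add [lgobe,kgu,yzr] -> 10 lines: kjhid ytjc lgobe kgu yzr khd wtey eaety dbbm gre
Hunk 4: at line 3 remove [yzr,khd] add [wzlk,ogn,sfmc] -> 11 lines: kjhid ytjc lgobe kgu wzlk ogn sfmc wtey eaety dbbm gre
Hunk 5: at line 8 remove [eaety,dbbm] add [wdk] -> 10 lines: kjhid ytjc lgobe kgu wzlk ogn sfmc wtey wdk gre
Final line 2: ytjc

Answer: ytjc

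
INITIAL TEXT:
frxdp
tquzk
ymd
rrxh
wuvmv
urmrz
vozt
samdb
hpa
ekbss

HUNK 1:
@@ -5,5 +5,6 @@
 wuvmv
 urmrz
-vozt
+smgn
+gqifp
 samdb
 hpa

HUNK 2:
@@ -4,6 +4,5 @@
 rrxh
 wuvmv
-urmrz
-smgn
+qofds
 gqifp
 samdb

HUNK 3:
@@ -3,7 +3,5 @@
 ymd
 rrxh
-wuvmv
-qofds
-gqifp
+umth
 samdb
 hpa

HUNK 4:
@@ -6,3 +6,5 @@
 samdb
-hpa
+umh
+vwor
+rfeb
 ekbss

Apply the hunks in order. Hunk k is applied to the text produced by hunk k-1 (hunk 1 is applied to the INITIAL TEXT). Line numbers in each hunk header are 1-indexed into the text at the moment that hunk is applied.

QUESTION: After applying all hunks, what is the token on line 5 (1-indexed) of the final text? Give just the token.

Hunk 1: at line 5 remove [vozt] add [smgn,gqifp] -> 11 lines: frxdp tquzk ymd rrxh wuvmv urmrz smgn gqifp samdb hpa ekbss
Hunk 2: at line 4 remove [urmrz,smgn] add [qofds] -> 10 lines: frxdp tquzk ymd rrxh wuvmv qofds gqifp samdb hpa ekbss
Hunk 3: at line 3 remove [wuvmv,qofds,gqifp] add [umth] -> 8 lines: frxdp tquzk ymd rrxh umth samdb hpa ekbss
Hunk 4: at line 6 remove [hpa] add [umh,vwor,rfeb] -> 10 lines: frxdp tquzk ymd rrxh umth samdb umh vwor rfeb ekbss
Final line 5: umth

Answer: umth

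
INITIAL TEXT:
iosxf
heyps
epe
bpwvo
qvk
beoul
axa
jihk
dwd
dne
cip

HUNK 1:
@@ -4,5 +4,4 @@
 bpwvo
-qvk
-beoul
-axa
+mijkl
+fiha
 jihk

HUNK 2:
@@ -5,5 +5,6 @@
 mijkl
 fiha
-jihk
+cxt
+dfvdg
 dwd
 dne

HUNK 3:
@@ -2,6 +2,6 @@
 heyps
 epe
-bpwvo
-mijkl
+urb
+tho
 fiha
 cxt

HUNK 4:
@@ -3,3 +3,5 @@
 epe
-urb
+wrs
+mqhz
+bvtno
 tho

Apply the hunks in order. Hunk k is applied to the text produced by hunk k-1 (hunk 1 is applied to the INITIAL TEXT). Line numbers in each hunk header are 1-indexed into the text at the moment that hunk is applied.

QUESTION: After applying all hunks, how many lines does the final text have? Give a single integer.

Hunk 1: at line 4 remove [qvk,beoul,axa] add [mijkl,fiha] -> 10 lines: iosxf heyps epe bpwvo mijkl fiha jihk dwd dne cip
Hunk 2: at line 5 remove [jihk] add [cxt,dfvdg] -> 11 lines: iosxf heyps epe bpwvo mijkl fiha cxt dfvdg dwd dne cip
Hunk 3: at line 2 remove [bpwvo,mijkl] add [urb,tho] -> 11 lines: iosxf heyps epe urb tho fiha cxt dfvdg dwd dne cip
Hunk 4: at line 3 remove [urb] add [wrs,mqhz,bvtno] -> 13 lines: iosxf heyps epe wrs mqhz bvtno tho fiha cxt dfvdg dwd dne cip
Final line count: 13

Answer: 13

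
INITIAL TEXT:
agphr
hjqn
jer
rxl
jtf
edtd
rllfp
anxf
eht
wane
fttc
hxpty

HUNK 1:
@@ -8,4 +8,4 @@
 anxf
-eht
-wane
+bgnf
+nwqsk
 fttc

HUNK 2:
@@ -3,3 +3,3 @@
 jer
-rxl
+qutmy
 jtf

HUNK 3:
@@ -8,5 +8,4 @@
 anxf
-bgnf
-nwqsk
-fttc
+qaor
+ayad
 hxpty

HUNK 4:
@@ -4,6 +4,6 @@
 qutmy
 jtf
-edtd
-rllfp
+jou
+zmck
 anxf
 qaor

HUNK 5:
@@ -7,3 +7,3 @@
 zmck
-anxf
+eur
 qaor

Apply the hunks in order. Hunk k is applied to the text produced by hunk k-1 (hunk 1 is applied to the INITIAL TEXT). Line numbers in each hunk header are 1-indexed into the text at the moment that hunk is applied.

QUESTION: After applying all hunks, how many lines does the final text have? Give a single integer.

Answer: 11

Derivation:
Hunk 1: at line 8 remove [eht,wane] add [bgnf,nwqsk] -> 12 lines: agphr hjqn jer rxl jtf edtd rllfp anxf bgnf nwqsk fttc hxpty
Hunk 2: at line 3 remove [rxl] add [qutmy] -> 12 lines: agphr hjqn jer qutmy jtf edtd rllfp anxf bgnf nwqsk fttc hxpty
Hunk 3: at line 8 remove [bgnf,nwqsk,fttc] add [qaor,ayad] -> 11 lines: agphr hjqn jer qutmy jtf edtd rllfp anxf qaor ayad hxpty
Hunk 4: at line 4 remove [edtd,rllfp] add [jou,zmck] -> 11 lines: agphr hjqn jer qutmy jtf jou zmck anxf qaor ayad hxpty
Hunk 5: at line 7 remove [anxf] add [eur] -> 11 lines: agphr hjqn jer qutmy jtf jou zmck eur qaor ayad hxpty
Final line count: 11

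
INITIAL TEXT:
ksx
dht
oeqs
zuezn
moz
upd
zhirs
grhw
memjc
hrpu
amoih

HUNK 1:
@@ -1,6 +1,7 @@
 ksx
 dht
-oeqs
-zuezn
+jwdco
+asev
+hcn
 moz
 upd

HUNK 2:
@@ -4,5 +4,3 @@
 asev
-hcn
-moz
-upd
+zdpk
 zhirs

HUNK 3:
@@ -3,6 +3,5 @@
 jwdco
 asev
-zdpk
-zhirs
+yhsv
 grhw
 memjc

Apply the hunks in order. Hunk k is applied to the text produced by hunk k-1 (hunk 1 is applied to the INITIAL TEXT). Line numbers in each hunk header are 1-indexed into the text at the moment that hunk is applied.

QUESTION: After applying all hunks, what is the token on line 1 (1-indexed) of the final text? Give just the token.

Answer: ksx

Derivation:
Hunk 1: at line 1 remove [oeqs,zuezn] add [jwdco,asev,hcn] -> 12 lines: ksx dht jwdco asev hcn moz upd zhirs grhw memjc hrpu amoih
Hunk 2: at line 4 remove [hcn,moz,upd] add [zdpk] -> 10 lines: ksx dht jwdco asev zdpk zhirs grhw memjc hrpu amoih
Hunk 3: at line 3 remove [zdpk,zhirs] add [yhsv] -> 9 lines: ksx dht jwdco asev yhsv grhw memjc hrpu amoih
Final line 1: ksx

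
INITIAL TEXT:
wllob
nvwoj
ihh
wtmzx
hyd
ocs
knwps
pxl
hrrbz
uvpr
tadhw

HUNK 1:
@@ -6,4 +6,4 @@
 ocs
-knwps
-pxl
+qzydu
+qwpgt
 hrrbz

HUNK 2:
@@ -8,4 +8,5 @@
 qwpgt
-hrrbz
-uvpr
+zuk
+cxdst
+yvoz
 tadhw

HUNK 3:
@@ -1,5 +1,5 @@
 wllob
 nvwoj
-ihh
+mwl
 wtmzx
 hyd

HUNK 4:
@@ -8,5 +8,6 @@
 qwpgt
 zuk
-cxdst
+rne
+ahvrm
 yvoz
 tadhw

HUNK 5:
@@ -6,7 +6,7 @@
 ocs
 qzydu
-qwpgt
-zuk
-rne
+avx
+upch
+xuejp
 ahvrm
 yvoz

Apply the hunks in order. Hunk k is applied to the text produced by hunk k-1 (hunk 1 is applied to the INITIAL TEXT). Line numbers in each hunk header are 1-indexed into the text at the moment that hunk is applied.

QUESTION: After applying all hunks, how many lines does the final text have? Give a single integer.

Answer: 13

Derivation:
Hunk 1: at line 6 remove [knwps,pxl] add [qzydu,qwpgt] -> 11 lines: wllob nvwoj ihh wtmzx hyd ocs qzydu qwpgt hrrbz uvpr tadhw
Hunk 2: at line 8 remove [hrrbz,uvpr] add [zuk,cxdst,yvoz] -> 12 lines: wllob nvwoj ihh wtmzx hyd ocs qzydu qwpgt zuk cxdst yvoz tadhw
Hunk 3: at line 1 remove [ihh] add [mwl] -> 12 lines: wllob nvwoj mwl wtmzx hyd ocs qzydu qwpgt zuk cxdst yvoz tadhw
Hunk 4: at line 8 remove [cxdst] add [rne,ahvrm] -> 13 lines: wllob nvwoj mwl wtmzx hyd ocs qzydu qwpgt zuk rne ahvrm yvoz tadhw
Hunk 5: at line 6 remove [qwpgt,zuk,rne] add [avx,upch,xuejp] -> 13 lines: wllob nvwoj mwl wtmzx hyd ocs qzydu avx upch xuejp ahvrm yvoz tadhw
Final line count: 13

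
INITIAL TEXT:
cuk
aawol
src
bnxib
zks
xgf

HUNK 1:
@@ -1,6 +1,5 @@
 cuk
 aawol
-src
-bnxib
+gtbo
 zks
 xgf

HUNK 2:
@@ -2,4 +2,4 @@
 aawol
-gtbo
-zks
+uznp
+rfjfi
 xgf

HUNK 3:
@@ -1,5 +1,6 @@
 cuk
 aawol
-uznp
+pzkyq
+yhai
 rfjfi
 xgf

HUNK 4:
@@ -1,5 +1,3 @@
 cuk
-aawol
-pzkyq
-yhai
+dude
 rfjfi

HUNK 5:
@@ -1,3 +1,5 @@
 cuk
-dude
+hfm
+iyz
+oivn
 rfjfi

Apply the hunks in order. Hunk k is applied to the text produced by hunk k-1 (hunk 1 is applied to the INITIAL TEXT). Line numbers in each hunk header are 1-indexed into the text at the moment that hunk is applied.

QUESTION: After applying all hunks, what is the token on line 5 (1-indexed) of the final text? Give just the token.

Hunk 1: at line 1 remove [src,bnxib] add [gtbo] -> 5 lines: cuk aawol gtbo zks xgf
Hunk 2: at line 2 remove [gtbo,zks] add [uznp,rfjfi] -> 5 lines: cuk aawol uznp rfjfi xgf
Hunk 3: at line 1 remove [uznp] add [pzkyq,yhai] -> 6 lines: cuk aawol pzkyq yhai rfjfi xgf
Hunk 4: at line 1 remove [aawol,pzkyq,yhai] add [dude] -> 4 lines: cuk dude rfjfi xgf
Hunk 5: at line 1 remove [dude] add [hfm,iyz,oivn] -> 6 lines: cuk hfm iyz oivn rfjfi xgf
Final line 5: rfjfi

Answer: rfjfi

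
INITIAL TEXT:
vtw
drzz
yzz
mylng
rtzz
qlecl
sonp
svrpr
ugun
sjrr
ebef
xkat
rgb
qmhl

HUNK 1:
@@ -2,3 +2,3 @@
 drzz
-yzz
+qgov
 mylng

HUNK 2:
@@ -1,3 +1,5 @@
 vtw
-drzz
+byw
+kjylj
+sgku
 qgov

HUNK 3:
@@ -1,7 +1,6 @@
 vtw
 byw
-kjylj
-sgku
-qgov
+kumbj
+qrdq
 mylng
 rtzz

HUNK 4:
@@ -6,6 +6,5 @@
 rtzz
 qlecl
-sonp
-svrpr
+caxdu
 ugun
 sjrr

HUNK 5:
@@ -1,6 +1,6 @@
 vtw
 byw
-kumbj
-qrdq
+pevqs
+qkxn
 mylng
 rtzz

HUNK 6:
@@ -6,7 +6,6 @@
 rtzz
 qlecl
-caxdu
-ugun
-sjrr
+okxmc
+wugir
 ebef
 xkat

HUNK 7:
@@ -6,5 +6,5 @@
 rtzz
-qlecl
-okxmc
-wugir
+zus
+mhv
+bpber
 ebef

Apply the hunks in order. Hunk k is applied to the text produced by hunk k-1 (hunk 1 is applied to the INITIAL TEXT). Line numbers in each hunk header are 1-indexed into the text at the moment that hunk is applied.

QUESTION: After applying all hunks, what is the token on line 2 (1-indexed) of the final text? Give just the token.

Hunk 1: at line 2 remove [yzz] add [qgov] -> 14 lines: vtw drzz qgov mylng rtzz qlecl sonp svrpr ugun sjrr ebef xkat rgb qmhl
Hunk 2: at line 1 remove [drzz] add [byw,kjylj,sgku] -> 16 lines: vtw byw kjylj sgku qgov mylng rtzz qlecl sonp svrpr ugun sjrr ebef xkat rgb qmhl
Hunk 3: at line 1 remove [kjylj,sgku,qgov] add [kumbj,qrdq] -> 15 lines: vtw byw kumbj qrdq mylng rtzz qlecl sonp svrpr ugun sjrr ebef xkat rgb qmhl
Hunk 4: at line 6 remove [sonp,svrpr] add [caxdu] -> 14 lines: vtw byw kumbj qrdq mylng rtzz qlecl caxdu ugun sjrr ebef xkat rgb qmhl
Hunk 5: at line 1 remove [kumbj,qrdq] add [pevqs,qkxn] -> 14 lines: vtw byw pevqs qkxn mylng rtzz qlecl caxdu ugun sjrr ebef xkat rgb qmhl
Hunk 6: at line 6 remove [caxdu,ugun,sjrr] add [okxmc,wugir] -> 13 lines: vtw byw pevqs qkxn mylng rtzz qlecl okxmc wugir ebef xkat rgb qmhl
Hunk 7: at line 6 remove [qlecl,okxmc,wugir] add [zus,mhv,bpber] -> 13 lines: vtw byw pevqs qkxn mylng rtzz zus mhv bpber ebef xkat rgb qmhl
Final line 2: byw

Answer: byw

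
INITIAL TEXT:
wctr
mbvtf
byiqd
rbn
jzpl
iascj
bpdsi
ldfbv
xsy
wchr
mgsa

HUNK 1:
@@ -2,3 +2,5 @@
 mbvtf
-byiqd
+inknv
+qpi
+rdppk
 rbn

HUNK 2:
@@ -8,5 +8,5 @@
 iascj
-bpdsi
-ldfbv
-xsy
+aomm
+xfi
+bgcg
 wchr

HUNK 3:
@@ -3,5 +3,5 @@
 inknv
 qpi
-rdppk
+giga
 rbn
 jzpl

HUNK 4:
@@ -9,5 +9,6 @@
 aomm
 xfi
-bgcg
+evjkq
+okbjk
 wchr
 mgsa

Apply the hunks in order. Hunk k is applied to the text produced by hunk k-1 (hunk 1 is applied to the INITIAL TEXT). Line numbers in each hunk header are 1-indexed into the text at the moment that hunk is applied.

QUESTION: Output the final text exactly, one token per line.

Answer: wctr
mbvtf
inknv
qpi
giga
rbn
jzpl
iascj
aomm
xfi
evjkq
okbjk
wchr
mgsa

Derivation:
Hunk 1: at line 2 remove [byiqd] add [inknv,qpi,rdppk] -> 13 lines: wctr mbvtf inknv qpi rdppk rbn jzpl iascj bpdsi ldfbv xsy wchr mgsa
Hunk 2: at line 8 remove [bpdsi,ldfbv,xsy] add [aomm,xfi,bgcg] -> 13 lines: wctr mbvtf inknv qpi rdppk rbn jzpl iascj aomm xfi bgcg wchr mgsa
Hunk 3: at line 3 remove [rdppk] add [giga] -> 13 lines: wctr mbvtf inknv qpi giga rbn jzpl iascj aomm xfi bgcg wchr mgsa
Hunk 4: at line 9 remove [bgcg] add [evjkq,okbjk] -> 14 lines: wctr mbvtf inknv qpi giga rbn jzpl iascj aomm xfi evjkq okbjk wchr mgsa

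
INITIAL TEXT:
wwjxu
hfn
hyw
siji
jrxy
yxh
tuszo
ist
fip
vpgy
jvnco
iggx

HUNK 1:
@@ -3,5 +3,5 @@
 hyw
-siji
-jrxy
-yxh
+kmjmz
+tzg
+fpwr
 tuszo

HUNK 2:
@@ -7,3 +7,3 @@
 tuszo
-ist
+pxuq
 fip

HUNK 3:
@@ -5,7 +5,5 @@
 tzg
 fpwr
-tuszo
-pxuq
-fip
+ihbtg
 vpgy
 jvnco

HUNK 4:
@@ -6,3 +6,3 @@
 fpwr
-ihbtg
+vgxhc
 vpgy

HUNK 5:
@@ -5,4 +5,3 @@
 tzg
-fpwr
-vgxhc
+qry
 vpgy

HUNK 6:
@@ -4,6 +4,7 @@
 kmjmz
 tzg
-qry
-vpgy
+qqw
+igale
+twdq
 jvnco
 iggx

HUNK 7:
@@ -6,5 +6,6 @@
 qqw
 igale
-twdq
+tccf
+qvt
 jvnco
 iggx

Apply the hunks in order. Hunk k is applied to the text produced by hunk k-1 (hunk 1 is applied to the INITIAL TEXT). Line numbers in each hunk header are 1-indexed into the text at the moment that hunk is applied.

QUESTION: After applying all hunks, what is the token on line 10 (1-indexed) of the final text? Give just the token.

Hunk 1: at line 3 remove [siji,jrxy,yxh] add [kmjmz,tzg,fpwr] -> 12 lines: wwjxu hfn hyw kmjmz tzg fpwr tuszo ist fip vpgy jvnco iggx
Hunk 2: at line 7 remove [ist] add [pxuq] -> 12 lines: wwjxu hfn hyw kmjmz tzg fpwr tuszo pxuq fip vpgy jvnco iggx
Hunk 3: at line 5 remove [tuszo,pxuq,fip] add [ihbtg] -> 10 lines: wwjxu hfn hyw kmjmz tzg fpwr ihbtg vpgy jvnco iggx
Hunk 4: at line 6 remove [ihbtg] add [vgxhc] -> 10 lines: wwjxu hfn hyw kmjmz tzg fpwr vgxhc vpgy jvnco iggx
Hunk 5: at line 5 remove [fpwr,vgxhc] add [qry] -> 9 lines: wwjxu hfn hyw kmjmz tzg qry vpgy jvnco iggx
Hunk 6: at line 4 remove [qry,vpgy] add [qqw,igale,twdq] -> 10 lines: wwjxu hfn hyw kmjmz tzg qqw igale twdq jvnco iggx
Hunk 7: at line 6 remove [twdq] add [tccf,qvt] -> 11 lines: wwjxu hfn hyw kmjmz tzg qqw igale tccf qvt jvnco iggx
Final line 10: jvnco

Answer: jvnco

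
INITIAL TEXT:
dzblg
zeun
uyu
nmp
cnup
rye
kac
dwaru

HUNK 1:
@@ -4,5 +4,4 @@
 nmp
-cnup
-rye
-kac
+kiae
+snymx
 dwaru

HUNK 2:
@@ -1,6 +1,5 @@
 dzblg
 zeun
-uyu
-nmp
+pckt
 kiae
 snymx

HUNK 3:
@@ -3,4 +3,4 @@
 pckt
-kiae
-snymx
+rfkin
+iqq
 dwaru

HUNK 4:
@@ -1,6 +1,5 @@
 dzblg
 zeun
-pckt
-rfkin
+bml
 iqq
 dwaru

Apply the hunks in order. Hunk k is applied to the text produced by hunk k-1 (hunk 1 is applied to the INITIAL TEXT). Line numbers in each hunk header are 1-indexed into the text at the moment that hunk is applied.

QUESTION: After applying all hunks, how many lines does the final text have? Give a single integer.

Answer: 5

Derivation:
Hunk 1: at line 4 remove [cnup,rye,kac] add [kiae,snymx] -> 7 lines: dzblg zeun uyu nmp kiae snymx dwaru
Hunk 2: at line 1 remove [uyu,nmp] add [pckt] -> 6 lines: dzblg zeun pckt kiae snymx dwaru
Hunk 3: at line 3 remove [kiae,snymx] add [rfkin,iqq] -> 6 lines: dzblg zeun pckt rfkin iqq dwaru
Hunk 4: at line 1 remove [pckt,rfkin] add [bml] -> 5 lines: dzblg zeun bml iqq dwaru
Final line count: 5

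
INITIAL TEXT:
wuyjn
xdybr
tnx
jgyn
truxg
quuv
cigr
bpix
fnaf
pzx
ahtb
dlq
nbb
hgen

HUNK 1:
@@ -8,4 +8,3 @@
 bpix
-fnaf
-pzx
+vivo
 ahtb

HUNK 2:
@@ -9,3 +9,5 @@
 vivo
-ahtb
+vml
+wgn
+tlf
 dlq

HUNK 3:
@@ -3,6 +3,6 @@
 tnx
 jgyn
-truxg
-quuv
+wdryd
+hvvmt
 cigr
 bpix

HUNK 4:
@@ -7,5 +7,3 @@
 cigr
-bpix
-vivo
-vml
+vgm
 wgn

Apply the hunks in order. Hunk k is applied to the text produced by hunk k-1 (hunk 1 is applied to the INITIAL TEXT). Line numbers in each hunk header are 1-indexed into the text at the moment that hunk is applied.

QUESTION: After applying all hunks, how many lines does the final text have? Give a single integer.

Hunk 1: at line 8 remove [fnaf,pzx] add [vivo] -> 13 lines: wuyjn xdybr tnx jgyn truxg quuv cigr bpix vivo ahtb dlq nbb hgen
Hunk 2: at line 9 remove [ahtb] add [vml,wgn,tlf] -> 15 lines: wuyjn xdybr tnx jgyn truxg quuv cigr bpix vivo vml wgn tlf dlq nbb hgen
Hunk 3: at line 3 remove [truxg,quuv] add [wdryd,hvvmt] -> 15 lines: wuyjn xdybr tnx jgyn wdryd hvvmt cigr bpix vivo vml wgn tlf dlq nbb hgen
Hunk 4: at line 7 remove [bpix,vivo,vml] add [vgm] -> 13 lines: wuyjn xdybr tnx jgyn wdryd hvvmt cigr vgm wgn tlf dlq nbb hgen
Final line count: 13

Answer: 13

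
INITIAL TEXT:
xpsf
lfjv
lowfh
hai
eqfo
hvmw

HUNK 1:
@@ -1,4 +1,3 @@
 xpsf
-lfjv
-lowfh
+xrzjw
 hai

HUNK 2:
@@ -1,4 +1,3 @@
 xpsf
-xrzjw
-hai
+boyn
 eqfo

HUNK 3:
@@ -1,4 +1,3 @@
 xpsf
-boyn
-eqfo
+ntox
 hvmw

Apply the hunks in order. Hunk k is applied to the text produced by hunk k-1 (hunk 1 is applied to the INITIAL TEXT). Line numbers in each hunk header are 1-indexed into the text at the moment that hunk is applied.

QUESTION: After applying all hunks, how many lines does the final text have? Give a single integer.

Answer: 3

Derivation:
Hunk 1: at line 1 remove [lfjv,lowfh] add [xrzjw] -> 5 lines: xpsf xrzjw hai eqfo hvmw
Hunk 2: at line 1 remove [xrzjw,hai] add [boyn] -> 4 lines: xpsf boyn eqfo hvmw
Hunk 3: at line 1 remove [boyn,eqfo] add [ntox] -> 3 lines: xpsf ntox hvmw
Final line count: 3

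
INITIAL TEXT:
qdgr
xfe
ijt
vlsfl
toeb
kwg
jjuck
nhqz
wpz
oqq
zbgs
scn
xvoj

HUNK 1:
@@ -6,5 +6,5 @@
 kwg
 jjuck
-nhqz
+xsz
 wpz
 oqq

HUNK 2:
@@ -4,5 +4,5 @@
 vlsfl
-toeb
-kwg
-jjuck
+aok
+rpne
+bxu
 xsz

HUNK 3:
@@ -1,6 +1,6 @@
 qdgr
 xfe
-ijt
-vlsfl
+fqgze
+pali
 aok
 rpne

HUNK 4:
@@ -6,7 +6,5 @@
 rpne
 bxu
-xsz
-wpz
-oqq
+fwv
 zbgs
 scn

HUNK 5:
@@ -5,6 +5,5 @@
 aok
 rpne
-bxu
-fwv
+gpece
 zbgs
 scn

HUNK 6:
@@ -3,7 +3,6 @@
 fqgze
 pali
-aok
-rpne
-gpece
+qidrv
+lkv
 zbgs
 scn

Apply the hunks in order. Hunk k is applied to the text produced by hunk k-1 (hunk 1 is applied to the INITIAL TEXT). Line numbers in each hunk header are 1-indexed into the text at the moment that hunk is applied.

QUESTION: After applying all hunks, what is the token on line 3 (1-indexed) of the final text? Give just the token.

Answer: fqgze

Derivation:
Hunk 1: at line 6 remove [nhqz] add [xsz] -> 13 lines: qdgr xfe ijt vlsfl toeb kwg jjuck xsz wpz oqq zbgs scn xvoj
Hunk 2: at line 4 remove [toeb,kwg,jjuck] add [aok,rpne,bxu] -> 13 lines: qdgr xfe ijt vlsfl aok rpne bxu xsz wpz oqq zbgs scn xvoj
Hunk 3: at line 1 remove [ijt,vlsfl] add [fqgze,pali] -> 13 lines: qdgr xfe fqgze pali aok rpne bxu xsz wpz oqq zbgs scn xvoj
Hunk 4: at line 6 remove [xsz,wpz,oqq] add [fwv] -> 11 lines: qdgr xfe fqgze pali aok rpne bxu fwv zbgs scn xvoj
Hunk 5: at line 5 remove [bxu,fwv] add [gpece] -> 10 lines: qdgr xfe fqgze pali aok rpne gpece zbgs scn xvoj
Hunk 6: at line 3 remove [aok,rpne,gpece] add [qidrv,lkv] -> 9 lines: qdgr xfe fqgze pali qidrv lkv zbgs scn xvoj
Final line 3: fqgze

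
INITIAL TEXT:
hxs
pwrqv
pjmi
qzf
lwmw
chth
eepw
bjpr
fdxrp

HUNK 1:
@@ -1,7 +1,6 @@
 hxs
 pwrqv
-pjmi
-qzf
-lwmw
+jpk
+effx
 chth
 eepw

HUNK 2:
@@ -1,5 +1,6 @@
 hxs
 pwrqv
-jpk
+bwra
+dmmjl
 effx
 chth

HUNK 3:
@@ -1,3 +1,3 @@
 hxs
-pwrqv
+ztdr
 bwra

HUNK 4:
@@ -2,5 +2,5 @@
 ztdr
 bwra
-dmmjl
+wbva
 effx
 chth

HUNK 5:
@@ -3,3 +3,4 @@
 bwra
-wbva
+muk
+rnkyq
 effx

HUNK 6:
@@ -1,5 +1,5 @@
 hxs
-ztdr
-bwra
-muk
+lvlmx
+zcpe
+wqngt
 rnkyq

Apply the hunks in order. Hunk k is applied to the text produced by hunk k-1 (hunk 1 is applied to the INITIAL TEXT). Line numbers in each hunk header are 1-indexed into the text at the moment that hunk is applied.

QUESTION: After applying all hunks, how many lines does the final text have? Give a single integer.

Hunk 1: at line 1 remove [pjmi,qzf,lwmw] add [jpk,effx] -> 8 lines: hxs pwrqv jpk effx chth eepw bjpr fdxrp
Hunk 2: at line 1 remove [jpk] add [bwra,dmmjl] -> 9 lines: hxs pwrqv bwra dmmjl effx chth eepw bjpr fdxrp
Hunk 3: at line 1 remove [pwrqv] add [ztdr] -> 9 lines: hxs ztdr bwra dmmjl effx chth eepw bjpr fdxrp
Hunk 4: at line 2 remove [dmmjl] add [wbva] -> 9 lines: hxs ztdr bwra wbva effx chth eepw bjpr fdxrp
Hunk 5: at line 3 remove [wbva] add [muk,rnkyq] -> 10 lines: hxs ztdr bwra muk rnkyq effx chth eepw bjpr fdxrp
Hunk 6: at line 1 remove [ztdr,bwra,muk] add [lvlmx,zcpe,wqngt] -> 10 lines: hxs lvlmx zcpe wqngt rnkyq effx chth eepw bjpr fdxrp
Final line count: 10

Answer: 10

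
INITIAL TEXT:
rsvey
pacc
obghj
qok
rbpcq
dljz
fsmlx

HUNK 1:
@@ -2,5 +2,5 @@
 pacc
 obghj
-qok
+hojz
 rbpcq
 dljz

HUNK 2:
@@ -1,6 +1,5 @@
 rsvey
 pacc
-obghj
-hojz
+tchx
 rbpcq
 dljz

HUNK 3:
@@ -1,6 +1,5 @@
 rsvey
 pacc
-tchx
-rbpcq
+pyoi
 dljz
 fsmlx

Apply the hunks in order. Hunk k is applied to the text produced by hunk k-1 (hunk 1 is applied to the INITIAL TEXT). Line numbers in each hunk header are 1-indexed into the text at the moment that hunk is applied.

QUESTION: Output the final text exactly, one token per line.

Answer: rsvey
pacc
pyoi
dljz
fsmlx

Derivation:
Hunk 1: at line 2 remove [qok] add [hojz] -> 7 lines: rsvey pacc obghj hojz rbpcq dljz fsmlx
Hunk 2: at line 1 remove [obghj,hojz] add [tchx] -> 6 lines: rsvey pacc tchx rbpcq dljz fsmlx
Hunk 3: at line 1 remove [tchx,rbpcq] add [pyoi] -> 5 lines: rsvey pacc pyoi dljz fsmlx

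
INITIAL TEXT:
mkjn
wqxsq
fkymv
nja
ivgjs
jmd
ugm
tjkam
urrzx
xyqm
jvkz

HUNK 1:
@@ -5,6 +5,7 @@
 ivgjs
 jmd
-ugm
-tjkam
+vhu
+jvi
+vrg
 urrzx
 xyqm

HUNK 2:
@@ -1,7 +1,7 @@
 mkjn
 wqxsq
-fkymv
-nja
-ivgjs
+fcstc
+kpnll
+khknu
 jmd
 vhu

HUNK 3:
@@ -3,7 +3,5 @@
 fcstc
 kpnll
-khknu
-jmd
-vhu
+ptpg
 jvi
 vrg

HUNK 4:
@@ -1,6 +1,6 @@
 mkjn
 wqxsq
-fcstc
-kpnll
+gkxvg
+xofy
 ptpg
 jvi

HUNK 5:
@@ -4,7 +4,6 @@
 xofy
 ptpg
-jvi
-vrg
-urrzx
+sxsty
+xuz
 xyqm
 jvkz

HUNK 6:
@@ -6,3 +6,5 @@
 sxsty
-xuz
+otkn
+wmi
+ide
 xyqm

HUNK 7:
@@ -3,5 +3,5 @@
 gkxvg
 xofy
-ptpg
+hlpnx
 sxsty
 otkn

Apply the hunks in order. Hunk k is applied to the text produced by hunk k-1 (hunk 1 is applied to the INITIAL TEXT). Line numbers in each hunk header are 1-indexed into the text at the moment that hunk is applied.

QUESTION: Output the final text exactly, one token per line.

Answer: mkjn
wqxsq
gkxvg
xofy
hlpnx
sxsty
otkn
wmi
ide
xyqm
jvkz

Derivation:
Hunk 1: at line 5 remove [ugm,tjkam] add [vhu,jvi,vrg] -> 12 lines: mkjn wqxsq fkymv nja ivgjs jmd vhu jvi vrg urrzx xyqm jvkz
Hunk 2: at line 1 remove [fkymv,nja,ivgjs] add [fcstc,kpnll,khknu] -> 12 lines: mkjn wqxsq fcstc kpnll khknu jmd vhu jvi vrg urrzx xyqm jvkz
Hunk 3: at line 3 remove [khknu,jmd,vhu] add [ptpg] -> 10 lines: mkjn wqxsq fcstc kpnll ptpg jvi vrg urrzx xyqm jvkz
Hunk 4: at line 1 remove [fcstc,kpnll] add [gkxvg,xofy] -> 10 lines: mkjn wqxsq gkxvg xofy ptpg jvi vrg urrzx xyqm jvkz
Hunk 5: at line 4 remove [jvi,vrg,urrzx] add [sxsty,xuz] -> 9 lines: mkjn wqxsq gkxvg xofy ptpg sxsty xuz xyqm jvkz
Hunk 6: at line 6 remove [xuz] add [otkn,wmi,ide] -> 11 lines: mkjn wqxsq gkxvg xofy ptpg sxsty otkn wmi ide xyqm jvkz
Hunk 7: at line 3 remove [ptpg] add [hlpnx] -> 11 lines: mkjn wqxsq gkxvg xofy hlpnx sxsty otkn wmi ide xyqm jvkz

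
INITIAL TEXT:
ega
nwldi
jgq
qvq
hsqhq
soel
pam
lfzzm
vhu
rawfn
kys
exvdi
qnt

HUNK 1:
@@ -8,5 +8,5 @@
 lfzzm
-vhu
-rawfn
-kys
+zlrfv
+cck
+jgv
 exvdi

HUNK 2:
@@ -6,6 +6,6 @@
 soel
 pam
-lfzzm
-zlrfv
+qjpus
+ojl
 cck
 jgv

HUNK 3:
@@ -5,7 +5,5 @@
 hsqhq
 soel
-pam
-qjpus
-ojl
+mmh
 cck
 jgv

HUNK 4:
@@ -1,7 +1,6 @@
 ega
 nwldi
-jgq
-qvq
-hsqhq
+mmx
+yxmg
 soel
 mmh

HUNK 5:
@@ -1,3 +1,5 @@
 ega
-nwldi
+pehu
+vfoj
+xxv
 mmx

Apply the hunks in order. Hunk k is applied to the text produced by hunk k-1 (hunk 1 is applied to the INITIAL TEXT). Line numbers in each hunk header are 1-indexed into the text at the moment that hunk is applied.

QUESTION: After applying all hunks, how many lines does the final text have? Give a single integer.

Answer: 12

Derivation:
Hunk 1: at line 8 remove [vhu,rawfn,kys] add [zlrfv,cck,jgv] -> 13 lines: ega nwldi jgq qvq hsqhq soel pam lfzzm zlrfv cck jgv exvdi qnt
Hunk 2: at line 6 remove [lfzzm,zlrfv] add [qjpus,ojl] -> 13 lines: ega nwldi jgq qvq hsqhq soel pam qjpus ojl cck jgv exvdi qnt
Hunk 3: at line 5 remove [pam,qjpus,ojl] add [mmh] -> 11 lines: ega nwldi jgq qvq hsqhq soel mmh cck jgv exvdi qnt
Hunk 4: at line 1 remove [jgq,qvq,hsqhq] add [mmx,yxmg] -> 10 lines: ega nwldi mmx yxmg soel mmh cck jgv exvdi qnt
Hunk 5: at line 1 remove [nwldi] add [pehu,vfoj,xxv] -> 12 lines: ega pehu vfoj xxv mmx yxmg soel mmh cck jgv exvdi qnt
Final line count: 12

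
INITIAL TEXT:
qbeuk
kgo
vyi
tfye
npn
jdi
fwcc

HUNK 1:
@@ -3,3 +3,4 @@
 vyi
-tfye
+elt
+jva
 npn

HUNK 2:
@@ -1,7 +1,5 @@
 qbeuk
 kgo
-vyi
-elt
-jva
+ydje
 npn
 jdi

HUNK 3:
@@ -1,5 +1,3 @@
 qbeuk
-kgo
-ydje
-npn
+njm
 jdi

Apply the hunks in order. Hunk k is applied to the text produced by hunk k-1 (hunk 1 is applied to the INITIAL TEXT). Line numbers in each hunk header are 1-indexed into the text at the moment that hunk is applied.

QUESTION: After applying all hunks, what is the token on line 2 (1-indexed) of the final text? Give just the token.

Hunk 1: at line 3 remove [tfye] add [elt,jva] -> 8 lines: qbeuk kgo vyi elt jva npn jdi fwcc
Hunk 2: at line 1 remove [vyi,elt,jva] add [ydje] -> 6 lines: qbeuk kgo ydje npn jdi fwcc
Hunk 3: at line 1 remove [kgo,ydje,npn] add [njm] -> 4 lines: qbeuk njm jdi fwcc
Final line 2: njm

Answer: njm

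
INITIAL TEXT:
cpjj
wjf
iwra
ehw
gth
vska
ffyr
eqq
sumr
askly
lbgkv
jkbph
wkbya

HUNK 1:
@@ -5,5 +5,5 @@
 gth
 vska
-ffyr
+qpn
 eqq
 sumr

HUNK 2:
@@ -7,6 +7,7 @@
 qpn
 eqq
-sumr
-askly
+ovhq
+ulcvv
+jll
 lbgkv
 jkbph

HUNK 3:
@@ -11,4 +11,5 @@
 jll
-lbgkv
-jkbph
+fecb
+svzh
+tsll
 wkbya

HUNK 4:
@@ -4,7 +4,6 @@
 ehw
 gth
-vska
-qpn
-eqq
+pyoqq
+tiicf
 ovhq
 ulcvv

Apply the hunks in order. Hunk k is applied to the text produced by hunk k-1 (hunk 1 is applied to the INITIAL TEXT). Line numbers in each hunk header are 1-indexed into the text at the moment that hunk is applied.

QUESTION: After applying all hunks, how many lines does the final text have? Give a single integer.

Hunk 1: at line 5 remove [ffyr] add [qpn] -> 13 lines: cpjj wjf iwra ehw gth vska qpn eqq sumr askly lbgkv jkbph wkbya
Hunk 2: at line 7 remove [sumr,askly] add [ovhq,ulcvv,jll] -> 14 lines: cpjj wjf iwra ehw gth vska qpn eqq ovhq ulcvv jll lbgkv jkbph wkbya
Hunk 3: at line 11 remove [lbgkv,jkbph] add [fecb,svzh,tsll] -> 15 lines: cpjj wjf iwra ehw gth vska qpn eqq ovhq ulcvv jll fecb svzh tsll wkbya
Hunk 4: at line 4 remove [vska,qpn,eqq] add [pyoqq,tiicf] -> 14 lines: cpjj wjf iwra ehw gth pyoqq tiicf ovhq ulcvv jll fecb svzh tsll wkbya
Final line count: 14

Answer: 14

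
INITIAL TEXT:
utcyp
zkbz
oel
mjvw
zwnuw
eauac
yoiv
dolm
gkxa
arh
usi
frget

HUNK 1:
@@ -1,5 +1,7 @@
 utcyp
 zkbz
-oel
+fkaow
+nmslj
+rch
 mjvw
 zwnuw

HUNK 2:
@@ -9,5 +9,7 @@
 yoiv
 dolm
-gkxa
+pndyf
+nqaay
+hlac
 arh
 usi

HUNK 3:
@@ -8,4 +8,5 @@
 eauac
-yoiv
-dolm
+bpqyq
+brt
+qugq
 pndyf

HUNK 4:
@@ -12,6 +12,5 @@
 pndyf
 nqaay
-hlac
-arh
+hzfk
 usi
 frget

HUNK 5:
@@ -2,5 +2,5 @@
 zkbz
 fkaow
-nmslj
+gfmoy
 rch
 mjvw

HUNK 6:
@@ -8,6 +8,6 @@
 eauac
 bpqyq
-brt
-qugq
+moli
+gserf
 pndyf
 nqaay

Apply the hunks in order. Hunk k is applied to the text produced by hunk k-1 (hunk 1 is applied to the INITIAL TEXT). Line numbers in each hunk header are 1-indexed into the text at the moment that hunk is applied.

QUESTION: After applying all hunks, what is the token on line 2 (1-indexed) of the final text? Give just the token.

Hunk 1: at line 1 remove [oel] add [fkaow,nmslj,rch] -> 14 lines: utcyp zkbz fkaow nmslj rch mjvw zwnuw eauac yoiv dolm gkxa arh usi frget
Hunk 2: at line 9 remove [gkxa] add [pndyf,nqaay,hlac] -> 16 lines: utcyp zkbz fkaow nmslj rch mjvw zwnuw eauac yoiv dolm pndyf nqaay hlac arh usi frget
Hunk 3: at line 8 remove [yoiv,dolm] add [bpqyq,brt,qugq] -> 17 lines: utcyp zkbz fkaow nmslj rch mjvw zwnuw eauac bpqyq brt qugq pndyf nqaay hlac arh usi frget
Hunk 4: at line 12 remove [hlac,arh] add [hzfk] -> 16 lines: utcyp zkbz fkaow nmslj rch mjvw zwnuw eauac bpqyq brt qugq pndyf nqaay hzfk usi frget
Hunk 5: at line 2 remove [nmslj] add [gfmoy] -> 16 lines: utcyp zkbz fkaow gfmoy rch mjvw zwnuw eauac bpqyq brt qugq pndyf nqaay hzfk usi frget
Hunk 6: at line 8 remove [brt,qugq] add [moli,gserf] -> 16 lines: utcyp zkbz fkaow gfmoy rch mjvw zwnuw eauac bpqyq moli gserf pndyf nqaay hzfk usi frget
Final line 2: zkbz

Answer: zkbz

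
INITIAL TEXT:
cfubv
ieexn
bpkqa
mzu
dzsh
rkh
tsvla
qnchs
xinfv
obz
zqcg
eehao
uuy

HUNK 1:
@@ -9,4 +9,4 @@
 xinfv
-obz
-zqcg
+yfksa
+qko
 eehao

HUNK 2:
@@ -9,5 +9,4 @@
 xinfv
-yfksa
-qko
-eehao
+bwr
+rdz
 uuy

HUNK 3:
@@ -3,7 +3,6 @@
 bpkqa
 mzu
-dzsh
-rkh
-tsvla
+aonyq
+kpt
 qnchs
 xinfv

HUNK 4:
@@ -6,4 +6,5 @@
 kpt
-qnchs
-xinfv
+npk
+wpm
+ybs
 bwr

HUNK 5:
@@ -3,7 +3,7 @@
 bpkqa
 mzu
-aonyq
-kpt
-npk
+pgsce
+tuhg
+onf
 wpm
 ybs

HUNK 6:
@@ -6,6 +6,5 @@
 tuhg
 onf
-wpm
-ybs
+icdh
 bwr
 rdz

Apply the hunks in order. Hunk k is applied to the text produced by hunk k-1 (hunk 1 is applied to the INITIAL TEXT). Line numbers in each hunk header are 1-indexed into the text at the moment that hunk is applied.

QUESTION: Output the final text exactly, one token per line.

Answer: cfubv
ieexn
bpkqa
mzu
pgsce
tuhg
onf
icdh
bwr
rdz
uuy

Derivation:
Hunk 1: at line 9 remove [obz,zqcg] add [yfksa,qko] -> 13 lines: cfubv ieexn bpkqa mzu dzsh rkh tsvla qnchs xinfv yfksa qko eehao uuy
Hunk 2: at line 9 remove [yfksa,qko,eehao] add [bwr,rdz] -> 12 lines: cfubv ieexn bpkqa mzu dzsh rkh tsvla qnchs xinfv bwr rdz uuy
Hunk 3: at line 3 remove [dzsh,rkh,tsvla] add [aonyq,kpt] -> 11 lines: cfubv ieexn bpkqa mzu aonyq kpt qnchs xinfv bwr rdz uuy
Hunk 4: at line 6 remove [qnchs,xinfv] add [npk,wpm,ybs] -> 12 lines: cfubv ieexn bpkqa mzu aonyq kpt npk wpm ybs bwr rdz uuy
Hunk 5: at line 3 remove [aonyq,kpt,npk] add [pgsce,tuhg,onf] -> 12 lines: cfubv ieexn bpkqa mzu pgsce tuhg onf wpm ybs bwr rdz uuy
Hunk 6: at line 6 remove [wpm,ybs] add [icdh] -> 11 lines: cfubv ieexn bpkqa mzu pgsce tuhg onf icdh bwr rdz uuy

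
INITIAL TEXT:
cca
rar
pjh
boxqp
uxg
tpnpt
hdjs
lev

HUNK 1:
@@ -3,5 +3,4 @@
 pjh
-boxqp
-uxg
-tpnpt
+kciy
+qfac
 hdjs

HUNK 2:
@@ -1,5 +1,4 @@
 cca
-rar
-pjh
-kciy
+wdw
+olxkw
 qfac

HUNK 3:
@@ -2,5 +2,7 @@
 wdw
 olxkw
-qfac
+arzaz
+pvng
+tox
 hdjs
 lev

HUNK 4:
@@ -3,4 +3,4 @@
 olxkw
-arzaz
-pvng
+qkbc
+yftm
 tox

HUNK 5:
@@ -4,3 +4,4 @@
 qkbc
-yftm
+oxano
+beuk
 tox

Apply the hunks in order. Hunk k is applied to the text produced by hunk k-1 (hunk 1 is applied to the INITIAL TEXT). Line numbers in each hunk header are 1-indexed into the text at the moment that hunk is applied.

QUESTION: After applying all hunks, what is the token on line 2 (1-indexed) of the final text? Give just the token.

Hunk 1: at line 3 remove [boxqp,uxg,tpnpt] add [kciy,qfac] -> 7 lines: cca rar pjh kciy qfac hdjs lev
Hunk 2: at line 1 remove [rar,pjh,kciy] add [wdw,olxkw] -> 6 lines: cca wdw olxkw qfac hdjs lev
Hunk 3: at line 2 remove [qfac] add [arzaz,pvng,tox] -> 8 lines: cca wdw olxkw arzaz pvng tox hdjs lev
Hunk 4: at line 3 remove [arzaz,pvng] add [qkbc,yftm] -> 8 lines: cca wdw olxkw qkbc yftm tox hdjs lev
Hunk 5: at line 4 remove [yftm] add [oxano,beuk] -> 9 lines: cca wdw olxkw qkbc oxano beuk tox hdjs lev
Final line 2: wdw

Answer: wdw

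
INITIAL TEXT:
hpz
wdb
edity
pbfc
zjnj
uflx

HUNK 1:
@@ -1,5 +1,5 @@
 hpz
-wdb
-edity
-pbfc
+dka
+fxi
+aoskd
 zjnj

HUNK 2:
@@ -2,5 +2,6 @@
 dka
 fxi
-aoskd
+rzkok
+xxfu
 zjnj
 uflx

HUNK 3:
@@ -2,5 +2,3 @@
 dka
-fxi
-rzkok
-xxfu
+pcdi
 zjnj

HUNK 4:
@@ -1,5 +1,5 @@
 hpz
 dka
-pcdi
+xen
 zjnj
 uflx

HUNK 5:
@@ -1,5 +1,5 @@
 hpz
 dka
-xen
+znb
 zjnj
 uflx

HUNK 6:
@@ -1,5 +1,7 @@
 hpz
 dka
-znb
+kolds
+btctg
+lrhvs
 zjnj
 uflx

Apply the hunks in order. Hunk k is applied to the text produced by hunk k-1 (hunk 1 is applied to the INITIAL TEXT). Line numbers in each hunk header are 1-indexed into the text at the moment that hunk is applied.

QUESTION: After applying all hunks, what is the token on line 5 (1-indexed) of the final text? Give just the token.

Answer: lrhvs

Derivation:
Hunk 1: at line 1 remove [wdb,edity,pbfc] add [dka,fxi,aoskd] -> 6 lines: hpz dka fxi aoskd zjnj uflx
Hunk 2: at line 2 remove [aoskd] add [rzkok,xxfu] -> 7 lines: hpz dka fxi rzkok xxfu zjnj uflx
Hunk 3: at line 2 remove [fxi,rzkok,xxfu] add [pcdi] -> 5 lines: hpz dka pcdi zjnj uflx
Hunk 4: at line 1 remove [pcdi] add [xen] -> 5 lines: hpz dka xen zjnj uflx
Hunk 5: at line 1 remove [xen] add [znb] -> 5 lines: hpz dka znb zjnj uflx
Hunk 6: at line 1 remove [znb] add [kolds,btctg,lrhvs] -> 7 lines: hpz dka kolds btctg lrhvs zjnj uflx
Final line 5: lrhvs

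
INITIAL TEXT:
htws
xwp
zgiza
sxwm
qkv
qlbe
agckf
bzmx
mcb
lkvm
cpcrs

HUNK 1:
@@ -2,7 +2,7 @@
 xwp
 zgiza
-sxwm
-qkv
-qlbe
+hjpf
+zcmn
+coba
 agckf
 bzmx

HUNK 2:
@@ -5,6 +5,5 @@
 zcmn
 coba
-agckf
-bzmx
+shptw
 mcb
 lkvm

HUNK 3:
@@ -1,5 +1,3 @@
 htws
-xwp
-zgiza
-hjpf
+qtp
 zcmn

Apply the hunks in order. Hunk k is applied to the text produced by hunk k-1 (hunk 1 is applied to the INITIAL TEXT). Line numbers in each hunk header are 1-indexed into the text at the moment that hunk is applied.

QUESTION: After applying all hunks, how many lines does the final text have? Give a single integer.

Hunk 1: at line 2 remove [sxwm,qkv,qlbe] add [hjpf,zcmn,coba] -> 11 lines: htws xwp zgiza hjpf zcmn coba agckf bzmx mcb lkvm cpcrs
Hunk 2: at line 5 remove [agckf,bzmx] add [shptw] -> 10 lines: htws xwp zgiza hjpf zcmn coba shptw mcb lkvm cpcrs
Hunk 3: at line 1 remove [xwp,zgiza,hjpf] add [qtp] -> 8 lines: htws qtp zcmn coba shptw mcb lkvm cpcrs
Final line count: 8

Answer: 8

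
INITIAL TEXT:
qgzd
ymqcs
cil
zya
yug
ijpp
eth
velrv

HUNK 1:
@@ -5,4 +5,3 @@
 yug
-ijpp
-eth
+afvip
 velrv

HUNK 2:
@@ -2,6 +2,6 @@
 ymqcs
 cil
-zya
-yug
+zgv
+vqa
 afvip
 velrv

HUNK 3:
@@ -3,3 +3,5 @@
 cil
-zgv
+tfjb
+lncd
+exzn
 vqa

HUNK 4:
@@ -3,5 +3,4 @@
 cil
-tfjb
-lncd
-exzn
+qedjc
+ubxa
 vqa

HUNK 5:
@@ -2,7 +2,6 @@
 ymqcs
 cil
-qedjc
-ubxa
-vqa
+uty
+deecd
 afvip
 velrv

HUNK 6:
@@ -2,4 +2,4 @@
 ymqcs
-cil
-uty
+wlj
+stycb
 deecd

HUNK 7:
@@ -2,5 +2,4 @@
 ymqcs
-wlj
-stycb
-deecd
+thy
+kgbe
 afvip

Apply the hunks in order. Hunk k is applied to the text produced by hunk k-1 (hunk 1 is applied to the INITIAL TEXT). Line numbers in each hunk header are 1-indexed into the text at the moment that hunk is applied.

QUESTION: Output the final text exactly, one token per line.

Answer: qgzd
ymqcs
thy
kgbe
afvip
velrv

Derivation:
Hunk 1: at line 5 remove [ijpp,eth] add [afvip] -> 7 lines: qgzd ymqcs cil zya yug afvip velrv
Hunk 2: at line 2 remove [zya,yug] add [zgv,vqa] -> 7 lines: qgzd ymqcs cil zgv vqa afvip velrv
Hunk 3: at line 3 remove [zgv] add [tfjb,lncd,exzn] -> 9 lines: qgzd ymqcs cil tfjb lncd exzn vqa afvip velrv
Hunk 4: at line 3 remove [tfjb,lncd,exzn] add [qedjc,ubxa] -> 8 lines: qgzd ymqcs cil qedjc ubxa vqa afvip velrv
Hunk 5: at line 2 remove [qedjc,ubxa,vqa] add [uty,deecd] -> 7 lines: qgzd ymqcs cil uty deecd afvip velrv
Hunk 6: at line 2 remove [cil,uty] add [wlj,stycb] -> 7 lines: qgzd ymqcs wlj stycb deecd afvip velrv
Hunk 7: at line 2 remove [wlj,stycb,deecd] add [thy,kgbe] -> 6 lines: qgzd ymqcs thy kgbe afvip velrv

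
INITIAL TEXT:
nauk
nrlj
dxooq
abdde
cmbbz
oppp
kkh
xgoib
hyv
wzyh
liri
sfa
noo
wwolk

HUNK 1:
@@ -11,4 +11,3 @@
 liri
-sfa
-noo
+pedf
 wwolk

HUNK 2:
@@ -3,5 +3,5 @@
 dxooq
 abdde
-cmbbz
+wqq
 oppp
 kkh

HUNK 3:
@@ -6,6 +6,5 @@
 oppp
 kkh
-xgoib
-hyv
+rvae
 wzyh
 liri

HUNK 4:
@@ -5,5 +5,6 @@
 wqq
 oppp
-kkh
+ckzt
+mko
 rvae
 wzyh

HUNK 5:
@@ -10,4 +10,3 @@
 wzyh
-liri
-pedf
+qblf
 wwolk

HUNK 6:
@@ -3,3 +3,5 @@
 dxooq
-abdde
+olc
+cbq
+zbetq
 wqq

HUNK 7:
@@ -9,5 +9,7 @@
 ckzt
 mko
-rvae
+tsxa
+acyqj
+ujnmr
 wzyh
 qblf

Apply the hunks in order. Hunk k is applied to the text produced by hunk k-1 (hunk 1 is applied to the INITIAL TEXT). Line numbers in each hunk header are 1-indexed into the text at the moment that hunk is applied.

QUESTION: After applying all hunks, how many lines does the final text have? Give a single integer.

Hunk 1: at line 11 remove [sfa,noo] add [pedf] -> 13 lines: nauk nrlj dxooq abdde cmbbz oppp kkh xgoib hyv wzyh liri pedf wwolk
Hunk 2: at line 3 remove [cmbbz] add [wqq] -> 13 lines: nauk nrlj dxooq abdde wqq oppp kkh xgoib hyv wzyh liri pedf wwolk
Hunk 3: at line 6 remove [xgoib,hyv] add [rvae] -> 12 lines: nauk nrlj dxooq abdde wqq oppp kkh rvae wzyh liri pedf wwolk
Hunk 4: at line 5 remove [kkh] add [ckzt,mko] -> 13 lines: nauk nrlj dxooq abdde wqq oppp ckzt mko rvae wzyh liri pedf wwolk
Hunk 5: at line 10 remove [liri,pedf] add [qblf] -> 12 lines: nauk nrlj dxooq abdde wqq oppp ckzt mko rvae wzyh qblf wwolk
Hunk 6: at line 3 remove [abdde] add [olc,cbq,zbetq] -> 14 lines: nauk nrlj dxooq olc cbq zbetq wqq oppp ckzt mko rvae wzyh qblf wwolk
Hunk 7: at line 9 remove [rvae] add [tsxa,acyqj,ujnmr] -> 16 lines: nauk nrlj dxooq olc cbq zbetq wqq oppp ckzt mko tsxa acyqj ujnmr wzyh qblf wwolk
Final line count: 16

Answer: 16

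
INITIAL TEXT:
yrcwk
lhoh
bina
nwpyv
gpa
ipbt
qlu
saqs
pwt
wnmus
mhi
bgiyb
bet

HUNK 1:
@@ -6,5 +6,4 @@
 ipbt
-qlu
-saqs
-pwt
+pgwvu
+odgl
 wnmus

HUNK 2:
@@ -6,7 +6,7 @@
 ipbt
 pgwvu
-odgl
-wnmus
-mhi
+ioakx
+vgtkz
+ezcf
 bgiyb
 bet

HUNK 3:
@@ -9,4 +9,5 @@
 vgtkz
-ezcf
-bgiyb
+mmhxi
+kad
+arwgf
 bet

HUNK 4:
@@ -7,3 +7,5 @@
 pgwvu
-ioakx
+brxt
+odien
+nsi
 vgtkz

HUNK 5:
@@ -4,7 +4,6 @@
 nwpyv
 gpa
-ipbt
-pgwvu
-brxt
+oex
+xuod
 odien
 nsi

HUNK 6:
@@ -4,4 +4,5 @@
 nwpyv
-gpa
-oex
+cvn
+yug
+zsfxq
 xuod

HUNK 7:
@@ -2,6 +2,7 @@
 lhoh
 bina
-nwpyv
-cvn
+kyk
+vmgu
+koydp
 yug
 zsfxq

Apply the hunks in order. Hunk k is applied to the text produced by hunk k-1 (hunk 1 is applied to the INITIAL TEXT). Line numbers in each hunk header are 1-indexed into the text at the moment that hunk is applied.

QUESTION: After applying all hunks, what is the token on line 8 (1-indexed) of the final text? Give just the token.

Hunk 1: at line 6 remove [qlu,saqs,pwt] add [pgwvu,odgl] -> 12 lines: yrcwk lhoh bina nwpyv gpa ipbt pgwvu odgl wnmus mhi bgiyb bet
Hunk 2: at line 6 remove [odgl,wnmus,mhi] add [ioakx,vgtkz,ezcf] -> 12 lines: yrcwk lhoh bina nwpyv gpa ipbt pgwvu ioakx vgtkz ezcf bgiyb bet
Hunk 3: at line 9 remove [ezcf,bgiyb] add [mmhxi,kad,arwgf] -> 13 lines: yrcwk lhoh bina nwpyv gpa ipbt pgwvu ioakx vgtkz mmhxi kad arwgf bet
Hunk 4: at line 7 remove [ioakx] add [brxt,odien,nsi] -> 15 lines: yrcwk lhoh bina nwpyv gpa ipbt pgwvu brxt odien nsi vgtkz mmhxi kad arwgf bet
Hunk 5: at line 4 remove [ipbt,pgwvu,brxt] add [oex,xuod] -> 14 lines: yrcwk lhoh bina nwpyv gpa oex xuod odien nsi vgtkz mmhxi kad arwgf bet
Hunk 6: at line 4 remove [gpa,oex] add [cvn,yug,zsfxq] -> 15 lines: yrcwk lhoh bina nwpyv cvn yug zsfxq xuod odien nsi vgtkz mmhxi kad arwgf bet
Hunk 7: at line 2 remove [nwpyv,cvn] add [kyk,vmgu,koydp] -> 16 lines: yrcwk lhoh bina kyk vmgu koydp yug zsfxq xuod odien nsi vgtkz mmhxi kad arwgf bet
Final line 8: zsfxq

Answer: zsfxq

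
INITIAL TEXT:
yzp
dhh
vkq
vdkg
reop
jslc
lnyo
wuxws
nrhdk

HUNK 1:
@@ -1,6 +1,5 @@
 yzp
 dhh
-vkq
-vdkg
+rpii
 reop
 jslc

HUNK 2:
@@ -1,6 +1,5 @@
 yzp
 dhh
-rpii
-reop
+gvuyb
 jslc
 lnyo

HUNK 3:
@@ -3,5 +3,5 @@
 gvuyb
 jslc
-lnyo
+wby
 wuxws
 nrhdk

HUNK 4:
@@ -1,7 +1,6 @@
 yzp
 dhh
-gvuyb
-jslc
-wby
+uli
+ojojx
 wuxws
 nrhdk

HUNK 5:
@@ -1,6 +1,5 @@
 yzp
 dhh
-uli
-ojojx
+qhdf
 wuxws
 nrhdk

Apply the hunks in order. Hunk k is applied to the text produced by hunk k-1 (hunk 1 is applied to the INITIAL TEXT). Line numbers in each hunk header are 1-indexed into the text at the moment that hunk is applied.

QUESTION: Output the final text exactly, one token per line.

Hunk 1: at line 1 remove [vkq,vdkg] add [rpii] -> 8 lines: yzp dhh rpii reop jslc lnyo wuxws nrhdk
Hunk 2: at line 1 remove [rpii,reop] add [gvuyb] -> 7 lines: yzp dhh gvuyb jslc lnyo wuxws nrhdk
Hunk 3: at line 3 remove [lnyo] add [wby] -> 7 lines: yzp dhh gvuyb jslc wby wuxws nrhdk
Hunk 4: at line 1 remove [gvuyb,jslc,wby] add [uli,ojojx] -> 6 lines: yzp dhh uli ojojx wuxws nrhdk
Hunk 5: at line 1 remove [uli,ojojx] add [qhdf] -> 5 lines: yzp dhh qhdf wuxws nrhdk

Answer: yzp
dhh
qhdf
wuxws
nrhdk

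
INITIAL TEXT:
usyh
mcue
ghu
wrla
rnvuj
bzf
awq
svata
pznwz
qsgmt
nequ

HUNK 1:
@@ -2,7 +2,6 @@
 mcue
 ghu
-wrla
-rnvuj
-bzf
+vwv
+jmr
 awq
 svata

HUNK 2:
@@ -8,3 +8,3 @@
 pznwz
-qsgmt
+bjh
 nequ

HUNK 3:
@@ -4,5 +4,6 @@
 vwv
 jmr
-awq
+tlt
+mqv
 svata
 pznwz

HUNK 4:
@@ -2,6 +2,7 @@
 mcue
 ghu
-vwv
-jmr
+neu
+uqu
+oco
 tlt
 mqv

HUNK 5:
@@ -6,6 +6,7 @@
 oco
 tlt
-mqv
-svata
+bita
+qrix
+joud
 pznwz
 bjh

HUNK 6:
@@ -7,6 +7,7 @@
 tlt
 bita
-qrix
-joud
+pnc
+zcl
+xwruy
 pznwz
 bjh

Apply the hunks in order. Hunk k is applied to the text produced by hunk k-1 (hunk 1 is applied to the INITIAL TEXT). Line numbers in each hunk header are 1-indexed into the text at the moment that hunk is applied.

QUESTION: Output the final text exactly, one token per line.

Answer: usyh
mcue
ghu
neu
uqu
oco
tlt
bita
pnc
zcl
xwruy
pznwz
bjh
nequ

Derivation:
Hunk 1: at line 2 remove [wrla,rnvuj,bzf] add [vwv,jmr] -> 10 lines: usyh mcue ghu vwv jmr awq svata pznwz qsgmt nequ
Hunk 2: at line 8 remove [qsgmt] add [bjh] -> 10 lines: usyh mcue ghu vwv jmr awq svata pznwz bjh nequ
Hunk 3: at line 4 remove [awq] add [tlt,mqv] -> 11 lines: usyh mcue ghu vwv jmr tlt mqv svata pznwz bjh nequ
Hunk 4: at line 2 remove [vwv,jmr] add [neu,uqu,oco] -> 12 lines: usyh mcue ghu neu uqu oco tlt mqv svata pznwz bjh nequ
Hunk 5: at line 6 remove [mqv,svata] add [bita,qrix,joud] -> 13 lines: usyh mcue ghu neu uqu oco tlt bita qrix joud pznwz bjh nequ
Hunk 6: at line 7 remove [qrix,joud] add [pnc,zcl,xwruy] -> 14 lines: usyh mcue ghu neu uqu oco tlt bita pnc zcl xwruy pznwz bjh nequ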